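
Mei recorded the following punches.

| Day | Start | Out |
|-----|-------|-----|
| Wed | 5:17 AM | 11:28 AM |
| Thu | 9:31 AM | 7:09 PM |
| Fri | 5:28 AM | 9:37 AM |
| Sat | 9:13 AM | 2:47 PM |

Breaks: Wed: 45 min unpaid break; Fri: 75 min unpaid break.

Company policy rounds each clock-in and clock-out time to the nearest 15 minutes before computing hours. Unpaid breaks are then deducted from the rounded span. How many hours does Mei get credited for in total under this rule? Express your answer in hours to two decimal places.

Wed: in 5:17 AM→5:15 AM, out 11:28 AM→11:30 AM; 6 h 15 min − 45 min = 5 h 30 min
Thu: in 9:31 AM→9:30 AM, out 7:09 PM→7:15 PM; 9 h 45 min
Fri: in 5:28 AM→5:30 AM, out 9:37 AM→9:30 AM; 4 h 0 min − 75 min = 2 h 45 min
Sat: in 9:13 AM→9:15 AM, out 2:47 PM→2:45 PM; 5 h 30 min
Total credited: 23 h 30 min.

23.50 hours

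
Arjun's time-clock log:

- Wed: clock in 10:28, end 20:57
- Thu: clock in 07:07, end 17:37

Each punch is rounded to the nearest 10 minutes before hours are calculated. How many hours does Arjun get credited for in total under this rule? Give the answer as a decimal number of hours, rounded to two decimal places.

Wed: in 10:28→10:30, out 20:57→21:00; 10 h 30 min
Thu: in 07:07→07:10, out 17:37→17:40; 10 h 30 min
Total credited: 21 h 0 min.

21.00 hours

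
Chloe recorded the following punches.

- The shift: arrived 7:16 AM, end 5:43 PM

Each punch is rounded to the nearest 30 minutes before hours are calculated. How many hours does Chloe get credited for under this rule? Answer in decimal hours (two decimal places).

10.00 hours

The shift: in 7:16 AM→7:30 AM, out 5:43 PM→5:30 PM; 10 h 0 min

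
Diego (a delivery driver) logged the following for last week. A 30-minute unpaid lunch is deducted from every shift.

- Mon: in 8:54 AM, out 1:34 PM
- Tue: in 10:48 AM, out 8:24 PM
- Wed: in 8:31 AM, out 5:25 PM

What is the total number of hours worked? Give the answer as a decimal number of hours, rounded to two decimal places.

21.67 hours

Mon: 8:54 AM–1:34 PM = 4 h 40 min; less 30 min break → 4 h 10 min
Tue: 10:48 AM–8:24 PM = 9 h 36 min; less 30 min break → 9 h 6 min
Wed: 8:31 AM–5:25 PM = 8 h 54 min; less 30 min break → 8 h 24 min
Total: 4 h 10 min + 9 h 6 min + 8 h 24 min = 21 h 40 min.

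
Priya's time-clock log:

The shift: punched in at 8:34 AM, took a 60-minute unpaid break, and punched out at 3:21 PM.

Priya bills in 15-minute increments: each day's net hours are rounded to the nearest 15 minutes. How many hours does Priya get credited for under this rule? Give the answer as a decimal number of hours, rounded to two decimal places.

5.75 hours

The shift: 8:34 AM–3:21 PM = 6 h 47 min − 60 min = 5 h 47 min → rounds to 5 h 45 min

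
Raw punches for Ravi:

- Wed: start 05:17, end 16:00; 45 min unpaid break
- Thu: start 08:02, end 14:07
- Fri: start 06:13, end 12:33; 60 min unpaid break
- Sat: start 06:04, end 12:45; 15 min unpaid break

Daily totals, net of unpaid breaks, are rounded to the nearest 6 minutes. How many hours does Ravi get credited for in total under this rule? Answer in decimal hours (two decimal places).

Wed: 05:17–16:00 = 10 h 43 min − 45 min = 9 h 58 min → rounds to 10 h 0 min
Thu: 08:02–14:07 = 6 h 5 min → rounds to 6 h 6 min
Fri: 06:13–12:33 = 6 h 20 min − 60 min = 5 h 20 min → rounds to 5 h 18 min
Sat: 06:04–12:45 = 6 h 41 min − 15 min = 6 h 26 min → rounds to 6 h 24 min
Total credited: 27 h 48 min.

27.80 hours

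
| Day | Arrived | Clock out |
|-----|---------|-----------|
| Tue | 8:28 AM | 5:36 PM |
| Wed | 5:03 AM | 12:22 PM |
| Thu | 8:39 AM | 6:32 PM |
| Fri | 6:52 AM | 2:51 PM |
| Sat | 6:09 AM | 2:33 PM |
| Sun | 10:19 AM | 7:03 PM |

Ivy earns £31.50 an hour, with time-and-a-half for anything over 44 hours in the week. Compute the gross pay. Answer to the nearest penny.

£1738.01

Tue: 8:28 AM–5:36 PM = 9 h 8 min
Wed: 5:03 AM–12:22 PM = 7 h 19 min
Thu: 8:39 AM–6:32 PM = 9 h 53 min
Fri: 6:52 AM–2:51 PM = 7 h 59 min
Sat: 6:09 AM–2:33 PM = 8 h 24 min
Sun: 10:19 AM–7:03 PM = 8 h 44 min
Total worked: 51 h 27 min = 3087 min.
Regular 44 h 0 min = 2640 min at £31.50/h; overtime 7 h 27 min = 447 min at £47.25/h.
Pay = (2640 × £31.50 + 447 × £47.25) ÷ 60 = £1738.01.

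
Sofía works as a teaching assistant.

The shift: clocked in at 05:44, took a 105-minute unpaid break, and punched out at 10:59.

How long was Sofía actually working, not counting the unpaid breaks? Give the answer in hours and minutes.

3 h 30 min

The shift: 05:44–10:59 = 5 h 15 min; less 105 min break → 3 h 30 min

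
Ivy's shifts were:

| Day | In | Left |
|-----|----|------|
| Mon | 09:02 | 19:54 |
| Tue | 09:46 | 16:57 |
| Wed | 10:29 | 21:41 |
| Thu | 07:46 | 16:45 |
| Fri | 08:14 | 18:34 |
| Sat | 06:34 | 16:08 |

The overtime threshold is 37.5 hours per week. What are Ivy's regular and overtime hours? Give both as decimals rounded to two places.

Regular 37.50 hours, overtime 20.63 hours

Mon: 09:02–19:54 = 10 h 52 min
Tue: 09:46–16:57 = 7 h 11 min
Wed: 10:29–21:41 = 11 h 12 min
Thu: 07:46–16:45 = 8 h 59 min
Fri: 08:14–18:34 = 10 h 20 min
Sat: 06:34–16:08 = 9 h 34 min
Total worked: 58 h 8 min = 58.13 h.
Threshold 37.5 h → overtime 20 h 38 min, regular 37 h 30 min.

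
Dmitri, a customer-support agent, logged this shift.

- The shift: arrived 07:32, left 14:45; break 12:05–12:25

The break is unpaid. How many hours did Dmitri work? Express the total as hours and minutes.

6 h 53 min

The shift: 07:32–14:45 = 7 h 13 min; less 20 min break → 6 h 53 min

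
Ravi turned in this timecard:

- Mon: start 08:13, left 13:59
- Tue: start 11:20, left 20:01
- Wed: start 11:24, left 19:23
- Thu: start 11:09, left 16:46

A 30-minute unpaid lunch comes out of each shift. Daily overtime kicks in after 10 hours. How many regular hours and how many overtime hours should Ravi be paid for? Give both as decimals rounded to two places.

Regular 26.05 hours, overtime 0.00 hours

Mon: 08:13–13:59 = 5 h 46 min; less 30 min break → 5 h 16 min
Tue: 11:20–20:01 = 8 h 41 min; less 30 min break → 8 h 11 min
Wed: 11:24–19:23 = 7 h 59 min; less 30 min break → 7 h 29 min
Thu: 11:09–16:46 = 5 h 37 min; less 30 min break → 5 h 7 min
Mon reg 5 h 16 min / OT 0 h 0 min; Tue reg 8 h 11 min / OT 0 h 0 min; Wed reg 7 h 29 min / OT 0 h 0 min; Thu reg 5 h 7 min / OT 0 h 0 min.
Totals: regular 26 h 3 min, overtime 0 h 0 min.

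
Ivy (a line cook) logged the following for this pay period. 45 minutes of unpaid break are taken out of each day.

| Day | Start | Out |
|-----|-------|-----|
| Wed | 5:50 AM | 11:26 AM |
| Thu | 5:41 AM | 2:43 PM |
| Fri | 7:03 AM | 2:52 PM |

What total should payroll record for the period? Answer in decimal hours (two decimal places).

Wed: 5:50 AM–11:26 AM = 5 h 36 min; less 45 min break → 4 h 51 min
Thu: 5:41 AM–2:43 PM = 9 h 2 min; less 45 min break → 8 h 17 min
Fri: 7:03 AM–2:52 PM = 7 h 49 min; less 45 min break → 7 h 4 min
Total: 4 h 51 min + 8 h 17 min + 7 h 4 min = 20 h 12 min.

20.20 hours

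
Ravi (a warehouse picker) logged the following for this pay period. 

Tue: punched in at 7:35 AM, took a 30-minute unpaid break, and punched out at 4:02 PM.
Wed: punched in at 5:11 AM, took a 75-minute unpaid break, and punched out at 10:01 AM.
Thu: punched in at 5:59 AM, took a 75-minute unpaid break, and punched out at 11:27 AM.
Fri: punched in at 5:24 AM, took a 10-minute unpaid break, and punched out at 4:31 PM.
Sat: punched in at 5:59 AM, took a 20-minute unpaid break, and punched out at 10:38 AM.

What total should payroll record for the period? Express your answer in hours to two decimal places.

Tue: 7:35 AM–4:02 PM = 8 h 27 min; less 30 min break → 7 h 57 min
Wed: 5:11 AM–10:01 AM = 4 h 50 min; less 75 min break → 3 h 35 min
Thu: 5:59 AM–11:27 AM = 5 h 28 min; less 75 min break → 4 h 13 min
Fri: 5:24 AM–4:31 PM = 11 h 7 min; less 10 min break → 10 h 57 min
Sat: 5:59 AM–10:38 AM = 4 h 39 min; less 20 min break → 4 h 19 min
Total: 7 h 57 min + 3 h 35 min + 4 h 13 min + 10 h 57 min + 4 h 19 min = 31 h 1 min.

31.02 hours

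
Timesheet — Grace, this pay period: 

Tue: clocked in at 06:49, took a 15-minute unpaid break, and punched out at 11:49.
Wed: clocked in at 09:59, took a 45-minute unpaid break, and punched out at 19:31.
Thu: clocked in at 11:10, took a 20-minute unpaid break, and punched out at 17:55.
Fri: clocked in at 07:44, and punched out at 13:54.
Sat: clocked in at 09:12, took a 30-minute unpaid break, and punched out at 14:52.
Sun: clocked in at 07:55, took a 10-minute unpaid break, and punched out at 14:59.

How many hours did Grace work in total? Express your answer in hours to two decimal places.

Tue: 06:49–11:49 = 5 h 0 min; less 15 min break → 4 h 45 min
Wed: 09:59–19:31 = 9 h 32 min; less 45 min break → 8 h 47 min
Thu: 11:10–17:55 = 6 h 45 min; less 20 min break → 6 h 25 min
Fri: 07:44–13:54 = 6 h 10 min
Sat: 09:12–14:52 = 5 h 40 min; less 30 min break → 5 h 10 min
Sun: 07:55–14:59 = 7 h 4 min; less 10 min break → 6 h 54 min
Total: 4 h 45 min + 8 h 47 min + 6 h 25 min + 6 h 10 min + 5 h 10 min + 6 h 54 min = 38 h 11 min.

38.18 hours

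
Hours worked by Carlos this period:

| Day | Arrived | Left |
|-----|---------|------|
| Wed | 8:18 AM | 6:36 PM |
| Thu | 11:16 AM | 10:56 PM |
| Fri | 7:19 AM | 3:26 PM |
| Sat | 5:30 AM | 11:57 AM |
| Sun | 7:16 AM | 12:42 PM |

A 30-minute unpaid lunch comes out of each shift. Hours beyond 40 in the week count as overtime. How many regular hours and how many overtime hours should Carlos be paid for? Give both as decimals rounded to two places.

Wed: 8:18 AM–6:36 PM = 10 h 18 min; less 30 min break → 9 h 48 min
Thu: 11:16 AM–10:56 PM = 11 h 40 min; less 30 min break → 11 h 10 min
Fri: 7:19 AM–3:26 PM = 8 h 7 min; less 30 min break → 7 h 37 min
Sat: 5:30 AM–11:57 AM = 6 h 27 min; less 30 min break → 5 h 57 min
Sun: 7:16 AM–12:42 PM = 5 h 26 min; less 30 min break → 4 h 56 min
Total worked: 39 h 28 min = 39.47 h.
Threshold 40 h → overtime 0 h 0 min, regular 39 h 28 min.

Regular 39.47 hours, overtime 0.00 hours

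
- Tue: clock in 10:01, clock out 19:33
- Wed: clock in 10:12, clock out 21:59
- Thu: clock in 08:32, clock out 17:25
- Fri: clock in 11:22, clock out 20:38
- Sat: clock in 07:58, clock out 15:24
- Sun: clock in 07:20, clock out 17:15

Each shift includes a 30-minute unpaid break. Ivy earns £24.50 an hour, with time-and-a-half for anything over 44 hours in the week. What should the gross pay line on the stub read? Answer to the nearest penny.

Tue: 10:01–19:33 = 9 h 32 min; less 30 min break → 9 h 2 min
Wed: 10:12–21:59 = 11 h 47 min; less 30 min break → 11 h 17 min
Thu: 08:32–17:25 = 8 h 53 min; less 30 min break → 8 h 23 min
Fri: 11:22–20:38 = 9 h 16 min; less 30 min break → 8 h 46 min
Sat: 07:58–15:24 = 7 h 26 min; less 30 min break → 6 h 56 min
Sun: 07:20–17:15 = 9 h 55 min; less 30 min break → 9 h 25 min
Total worked: 53 h 49 min = 3229 min.
Regular 44 h 0 min = 2640 min at £24.50/h; overtime 9 h 49 min = 589 min at £36.75/h.
Pay = (2640 × £24.50 + 589 × £36.75) ÷ 60 = £1438.76.

£1438.76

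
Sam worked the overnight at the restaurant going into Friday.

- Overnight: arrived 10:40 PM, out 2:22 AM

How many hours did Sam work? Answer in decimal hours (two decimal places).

Overnight: 10:40 PM → midnight = 1 h 20 min; midnight → 2:22 AM = 2 h 22 min; span 3 h 42 min

3.70 hours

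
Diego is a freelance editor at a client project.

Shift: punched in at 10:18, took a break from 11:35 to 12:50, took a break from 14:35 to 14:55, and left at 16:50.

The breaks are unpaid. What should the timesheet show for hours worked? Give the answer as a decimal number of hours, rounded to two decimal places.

4.95 hours

Shift: 10:18–16:50 = 6 h 32 min; less 95 min break → 4 h 57 min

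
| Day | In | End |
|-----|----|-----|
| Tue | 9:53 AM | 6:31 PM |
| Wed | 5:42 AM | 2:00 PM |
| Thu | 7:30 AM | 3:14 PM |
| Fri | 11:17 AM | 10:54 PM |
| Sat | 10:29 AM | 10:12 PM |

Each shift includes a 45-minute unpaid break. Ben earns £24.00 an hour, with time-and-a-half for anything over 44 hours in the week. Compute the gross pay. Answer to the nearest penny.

Tue: 9:53 AM–6:31 PM = 8 h 38 min; less 45 min break → 7 h 53 min
Wed: 5:42 AM–2:00 PM = 8 h 18 min; less 45 min break → 7 h 33 min
Thu: 7:30 AM–3:14 PM = 7 h 44 min; less 45 min break → 6 h 59 min
Fri: 11:17 AM–10:54 PM = 11 h 37 min; less 45 min break → 10 h 52 min
Sat: 10:29 AM–10:12 PM = 11 h 43 min; less 45 min break → 10 h 58 min
Total worked: 44 h 15 min = 2655 min.
Regular 44 h 0 min = 2640 min at £24.00/h; overtime 0 h 15 min = 15 min at £36.00/h.
Pay = (2640 × £24.00 + 15 × £36.00) ÷ 60 = £1065.00.

£1065.00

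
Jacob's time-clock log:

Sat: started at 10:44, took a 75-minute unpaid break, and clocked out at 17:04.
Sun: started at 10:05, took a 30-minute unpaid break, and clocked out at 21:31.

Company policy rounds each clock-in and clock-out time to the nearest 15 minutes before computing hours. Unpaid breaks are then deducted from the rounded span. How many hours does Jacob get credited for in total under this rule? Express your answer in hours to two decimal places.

Sat: in 10:44→10:45, out 17:04→17:00; 6 h 15 min − 75 min = 5 h 0 min
Sun: in 10:05→10:00, out 21:31→21:30; 11 h 30 min − 30 min = 11 h 0 min
Total credited: 16 h 0 min.

16.00 hours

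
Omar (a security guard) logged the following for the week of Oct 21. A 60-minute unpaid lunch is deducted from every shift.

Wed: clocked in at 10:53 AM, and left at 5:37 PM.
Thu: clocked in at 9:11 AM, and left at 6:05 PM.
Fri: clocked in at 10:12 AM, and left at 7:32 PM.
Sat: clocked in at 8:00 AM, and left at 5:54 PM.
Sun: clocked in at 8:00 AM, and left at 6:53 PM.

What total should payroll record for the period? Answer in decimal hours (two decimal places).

Wed: 10:53 AM–5:37 PM = 6 h 44 min; less 60 min break → 5 h 44 min
Thu: 9:11 AM–6:05 PM = 8 h 54 min; less 60 min break → 7 h 54 min
Fri: 10:12 AM–7:32 PM = 9 h 20 min; less 60 min break → 8 h 20 min
Sat: 8:00 AM–5:54 PM = 9 h 54 min; less 60 min break → 8 h 54 min
Sun: 8:00 AM–6:53 PM = 10 h 53 min; less 60 min break → 9 h 53 min
Total: 5 h 44 min + 7 h 54 min + 8 h 20 min + 8 h 54 min + 9 h 53 min = 40 h 45 min.

40.75 hours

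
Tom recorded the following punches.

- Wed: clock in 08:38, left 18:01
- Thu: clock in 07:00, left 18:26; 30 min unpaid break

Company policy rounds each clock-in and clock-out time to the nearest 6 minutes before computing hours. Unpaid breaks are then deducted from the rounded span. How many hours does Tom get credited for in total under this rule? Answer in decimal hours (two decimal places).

Wed: in 08:38→08:36, out 18:01→18:00; 9 h 24 min
Thu: in 07:00→07:00, out 18:26→18:24; 11 h 24 min − 30 min = 10 h 54 min
Total credited: 20 h 18 min.

20.30 hours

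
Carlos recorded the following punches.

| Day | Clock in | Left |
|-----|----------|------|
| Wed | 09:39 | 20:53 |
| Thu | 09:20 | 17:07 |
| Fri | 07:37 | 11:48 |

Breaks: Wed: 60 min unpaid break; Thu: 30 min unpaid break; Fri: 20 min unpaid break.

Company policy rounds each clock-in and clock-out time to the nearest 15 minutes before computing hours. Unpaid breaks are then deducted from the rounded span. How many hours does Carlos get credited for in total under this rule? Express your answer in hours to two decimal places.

21.42 hours

Wed: in 09:39→09:45, out 20:53→21:00; 11 h 15 min − 60 min = 10 h 15 min
Thu: in 09:20→09:15, out 17:07→17:00; 7 h 45 min − 30 min = 7 h 15 min
Fri: in 07:37→07:30, out 11:48→11:45; 4 h 15 min − 20 min = 3 h 55 min
Total credited: 21 h 25 min.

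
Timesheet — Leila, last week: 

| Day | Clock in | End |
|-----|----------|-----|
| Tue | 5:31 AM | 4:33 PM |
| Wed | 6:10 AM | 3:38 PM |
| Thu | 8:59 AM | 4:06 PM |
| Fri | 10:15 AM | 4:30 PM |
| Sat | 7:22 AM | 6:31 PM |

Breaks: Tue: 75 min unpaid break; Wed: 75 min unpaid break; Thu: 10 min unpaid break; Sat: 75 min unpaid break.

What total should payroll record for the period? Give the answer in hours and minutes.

Tue: 5:31 AM–4:33 PM = 11 h 2 min; less 75 min break → 9 h 47 min
Wed: 6:10 AM–3:38 PM = 9 h 28 min; less 75 min break → 8 h 13 min
Thu: 8:59 AM–4:06 PM = 7 h 7 min; less 10 min break → 6 h 57 min
Fri: 10:15 AM–4:30 PM = 6 h 15 min
Sat: 7:22 AM–6:31 PM = 11 h 9 min; less 75 min break → 9 h 54 min
Total: 9 h 47 min + 8 h 13 min + 6 h 57 min + 6 h 15 min + 9 h 54 min = 41 h 6 min.

41 h 6 min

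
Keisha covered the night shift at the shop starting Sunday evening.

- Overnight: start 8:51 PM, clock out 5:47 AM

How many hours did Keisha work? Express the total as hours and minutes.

8 h 56 min

Overnight: 8:51 PM → midnight = 3 h 9 min; midnight → 5:47 AM = 5 h 47 min; span 8 h 56 min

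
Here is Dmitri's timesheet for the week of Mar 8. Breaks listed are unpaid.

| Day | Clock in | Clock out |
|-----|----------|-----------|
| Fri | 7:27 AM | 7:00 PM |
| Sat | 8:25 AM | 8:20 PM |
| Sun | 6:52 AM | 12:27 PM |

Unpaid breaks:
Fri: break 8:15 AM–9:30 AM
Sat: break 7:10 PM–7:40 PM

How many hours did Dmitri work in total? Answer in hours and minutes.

Fri: 7:27 AM–7:00 PM = 11 h 33 min; less 75 min break → 10 h 18 min
Sat: 8:25 AM–8:20 PM = 11 h 55 min; less 30 min break → 11 h 25 min
Sun: 6:52 AM–12:27 PM = 5 h 35 min
Total: 10 h 18 min + 11 h 25 min + 5 h 35 min = 27 h 18 min.

27 h 18 min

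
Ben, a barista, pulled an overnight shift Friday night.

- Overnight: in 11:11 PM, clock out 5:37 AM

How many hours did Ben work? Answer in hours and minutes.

Overnight: 11:11 PM → midnight = 0 h 49 min; midnight → 5:37 AM = 5 h 37 min; span 6 h 26 min

6 h 26 min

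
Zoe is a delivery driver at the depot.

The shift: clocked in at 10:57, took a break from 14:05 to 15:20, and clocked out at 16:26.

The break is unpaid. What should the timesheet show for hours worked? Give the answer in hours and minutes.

4 h 14 min

The shift: 10:57–16:26 = 5 h 29 min; less 75 min break → 4 h 14 min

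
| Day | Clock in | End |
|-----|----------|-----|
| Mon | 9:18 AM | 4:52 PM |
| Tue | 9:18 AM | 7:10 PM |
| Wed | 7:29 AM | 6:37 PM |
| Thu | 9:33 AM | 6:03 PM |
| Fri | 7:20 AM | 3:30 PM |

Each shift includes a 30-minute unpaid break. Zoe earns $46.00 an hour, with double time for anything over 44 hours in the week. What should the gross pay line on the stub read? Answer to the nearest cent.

Mon: 9:18 AM–4:52 PM = 7 h 34 min; less 30 min break → 7 h 4 min
Tue: 9:18 AM–7:10 PM = 9 h 52 min; less 30 min break → 9 h 22 min
Wed: 7:29 AM–6:37 PM = 11 h 8 min; less 30 min break → 10 h 38 min
Thu: 9:33 AM–6:03 PM = 8 h 30 min; less 30 min break → 8 h 0 min
Fri: 7:20 AM–3:30 PM = 8 h 10 min; less 30 min break → 7 h 40 min
Total worked: 42 h 44 min = 2564 min.
Regular 42 h 44 min = 2564 min at $46.00/h; overtime 0 h 0 min = 0 min at $92.00/h.
Pay = (2564 × $46.00 + 0 × $92.00) ÷ 60 = $1965.73.

$1965.73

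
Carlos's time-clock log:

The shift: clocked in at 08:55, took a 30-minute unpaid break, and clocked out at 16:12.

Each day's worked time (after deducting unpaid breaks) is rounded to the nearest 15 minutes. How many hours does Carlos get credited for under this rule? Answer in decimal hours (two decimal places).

6.75 hours

The shift: 08:55–16:12 = 7 h 17 min − 30 min = 6 h 47 min → rounds to 6 h 45 min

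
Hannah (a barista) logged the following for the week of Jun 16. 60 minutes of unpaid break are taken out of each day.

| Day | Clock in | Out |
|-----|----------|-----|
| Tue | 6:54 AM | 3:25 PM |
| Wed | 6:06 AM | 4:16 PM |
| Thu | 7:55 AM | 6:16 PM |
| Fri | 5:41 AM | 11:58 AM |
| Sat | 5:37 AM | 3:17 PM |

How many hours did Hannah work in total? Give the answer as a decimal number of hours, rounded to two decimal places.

39.98 hours

Tue: 6:54 AM–3:25 PM = 8 h 31 min; less 60 min break → 7 h 31 min
Wed: 6:06 AM–4:16 PM = 10 h 10 min; less 60 min break → 9 h 10 min
Thu: 7:55 AM–6:16 PM = 10 h 21 min; less 60 min break → 9 h 21 min
Fri: 5:41 AM–11:58 AM = 6 h 17 min; less 60 min break → 5 h 17 min
Sat: 5:37 AM–3:17 PM = 9 h 40 min; less 60 min break → 8 h 40 min
Total: 7 h 31 min + 9 h 10 min + 9 h 21 min + 5 h 17 min + 8 h 40 min = 39 h 59 min.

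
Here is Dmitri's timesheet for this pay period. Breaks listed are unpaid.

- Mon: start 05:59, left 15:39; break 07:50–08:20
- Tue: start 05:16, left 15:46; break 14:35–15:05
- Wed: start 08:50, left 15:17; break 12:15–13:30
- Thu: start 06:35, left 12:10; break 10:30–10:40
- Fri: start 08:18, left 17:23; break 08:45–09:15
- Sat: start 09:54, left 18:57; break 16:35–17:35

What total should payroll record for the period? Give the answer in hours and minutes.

46 h 25 min

Mon: 05:59–15:39 = 9 h 40 min; less 30 min break → 9 h 10 min
Tue: 05:16–15:46 = 10 h 30 min; less 30 min break → 10 h 0 min
Wed: 08:50–15:17 = 6 h 27 min; less 75 min break → 5 h 12 min
Thu: 06:35–12:10 = 5 h 35 min; less 10 min break → 5 h 25 min
Fri: 08:18–17:23 = 9 h 5 min; less 30 min break → 8 h 35 min
Sat: 09:54–18:57 = 9 h 3 min; less 60 min break → 8 h 3 min
Total: 9 h 10 min + 10 h 0 min + 5 h 12 min + 5 h 25 min + 8 h 35 min + 8 h 3 min = 46 h 25 min.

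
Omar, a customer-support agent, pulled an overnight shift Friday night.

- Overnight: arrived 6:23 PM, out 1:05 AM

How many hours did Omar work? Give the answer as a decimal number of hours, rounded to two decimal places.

Overnight: 6:23 PM → midnight = 5 h 37 min; midnight → 1:05 AM = 1 h 5 min; span 6 h 42 min

6.70 hours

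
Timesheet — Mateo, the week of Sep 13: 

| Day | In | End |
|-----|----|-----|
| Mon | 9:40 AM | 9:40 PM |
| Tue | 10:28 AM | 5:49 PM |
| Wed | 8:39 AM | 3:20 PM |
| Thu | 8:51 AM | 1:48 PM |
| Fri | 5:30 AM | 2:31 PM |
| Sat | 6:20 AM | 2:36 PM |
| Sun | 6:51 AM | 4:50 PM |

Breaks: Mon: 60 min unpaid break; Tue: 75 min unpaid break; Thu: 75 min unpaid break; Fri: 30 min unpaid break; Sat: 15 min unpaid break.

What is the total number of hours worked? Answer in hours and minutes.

54 h 0 min

Mon: 9:40 AM–9:40 PM = 12 h 0 min; less 60 min break → 11 h 0 min
Tue: 10:28 AM–5:49 PM = 7 h 21 min; less 75 min break → 6 h 6 min
Wed: 8:39 AM–3:20 PM = 6 h 41 min
Thu: 8:51 AM–1:48 PM = 4 h 57 min; less 75 min break → 3 h 42 min
Fri: 5:30 AM–2:31 PM = 9 h 1 min; less 30 min break → 8 h 31 min
Sat: 6:20 AM–2:36 PM = 8 h 16 min; less 15 min break → 8 h 1 min
Sun: 6:51 AM–4:50 PM = 9 h 59 min
Total: 11 h 0 min + 6 h 6 min + 6 h 41 min + 3 h 42 min + 8 h 31 min + 8 h 1 min + 9 h 59 min = 54 h 0 min.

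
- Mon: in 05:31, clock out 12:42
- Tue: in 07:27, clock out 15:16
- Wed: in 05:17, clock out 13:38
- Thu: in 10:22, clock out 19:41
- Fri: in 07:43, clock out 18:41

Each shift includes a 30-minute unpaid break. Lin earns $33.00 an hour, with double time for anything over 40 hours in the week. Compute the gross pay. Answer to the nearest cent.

$1394.80

Mon: 05:31–12:42 = 7 h 11 min; less 30 min break → 6 h 41 min
Tue: 07:27–15:16 = 7 h 49 min; less 30 min break → 7 h 19 min
Wed: 05:17–13:38 = 8 h 21 min; less 30 min break → 7 h 51 min
Thu: 10:22–19:41 = 9 h 19 min; less 30 min break → 8 h 49 min
Fri: 07:43–18:41 = 10 h 58 min; less 30 min break → 10 h 28 min
Total worked: 41 h 8 min = 2468 min.
Regular 40 h 0 min = 2400 min at $33.00/h; overtime 1 h 8 min = 68 min at $66.00/h.
Pay = (2400 × $33.00 + 68 × $66.00) ÷ 60 = $1394.80.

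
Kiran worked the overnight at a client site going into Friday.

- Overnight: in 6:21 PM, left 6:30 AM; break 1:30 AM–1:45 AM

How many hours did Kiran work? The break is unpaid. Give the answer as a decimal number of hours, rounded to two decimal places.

Overnight: 6:21 PM → midnight = 5 h 39 min; midnight → 6:30 AM = 6 h 30 min; span 12 h 9 min; less 15 min break → 11 h 54 min

11.90 hours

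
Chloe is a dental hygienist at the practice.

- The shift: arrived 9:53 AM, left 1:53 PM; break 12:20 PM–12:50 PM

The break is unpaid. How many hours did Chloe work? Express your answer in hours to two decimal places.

The shift: 9:53 AM–1:53 PM = 4 h 0 min; less 30 min break → 3 h 30 min

3.50 hours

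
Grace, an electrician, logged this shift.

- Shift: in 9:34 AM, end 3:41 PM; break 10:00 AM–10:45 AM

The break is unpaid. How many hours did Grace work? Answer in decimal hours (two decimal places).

Shift: 9:34 AM–3:41 PM = 6 h 7 min; less 45 min break → 5 h 22 min

5.37 hours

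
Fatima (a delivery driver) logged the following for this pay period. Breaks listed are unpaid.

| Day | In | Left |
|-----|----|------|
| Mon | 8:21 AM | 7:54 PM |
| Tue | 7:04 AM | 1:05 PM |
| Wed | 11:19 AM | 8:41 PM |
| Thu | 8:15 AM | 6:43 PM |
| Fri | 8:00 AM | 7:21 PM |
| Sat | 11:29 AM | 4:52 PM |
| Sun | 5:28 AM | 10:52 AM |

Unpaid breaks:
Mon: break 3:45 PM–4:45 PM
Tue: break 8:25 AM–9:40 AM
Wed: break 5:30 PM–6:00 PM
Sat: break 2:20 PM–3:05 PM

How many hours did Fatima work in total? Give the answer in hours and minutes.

Mon: 8:21 AM–7:54 PM = 11 h 33 min; less 60 min break → 10 h 33 min
Tue: 7:04 AM–1:05 PM = 6 h 1 min; less 75 min break → 4 h 46 min
Wed: 11:19 AM–8:41 PM = 9 h 22 min; less 30 min break → 8 h 52 min
Thu: 8:15 AM–6:43 PM = 10 h 28 min
Fri: 8:00 AM–7:21 PM = 11 h 21 min
Sat: 11:29 AM–4:52 PM = 5 h 23 min; less 45 min break → 4 h 38 min
Sun: 5:28 AM–10:52 AM = 5 h 24 min
Total: 10 h 33 min + 4 h 46 min + 8 h 52 min + 10 h 28 min + 11 h 21 min + 4 h 38 min + 5 h 24 min = 56 h 2 min.

56 h 2 min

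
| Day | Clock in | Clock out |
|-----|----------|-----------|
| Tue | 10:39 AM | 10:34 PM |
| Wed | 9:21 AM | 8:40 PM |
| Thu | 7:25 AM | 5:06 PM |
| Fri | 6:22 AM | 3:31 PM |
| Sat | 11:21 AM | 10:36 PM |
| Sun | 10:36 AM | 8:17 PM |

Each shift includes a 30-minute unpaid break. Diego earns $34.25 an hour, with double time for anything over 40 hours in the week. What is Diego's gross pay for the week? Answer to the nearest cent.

Tue: 10:39 AM–10:34 PM = 11 h 55 min; less 30 min break → 11 h 25 min
Wed: 9:21 AM–8:40 PM = 11 h 19 min; less 30 min break → 10 h 49 min
Thu: 7:25 AM–5:06 PM = 9 h 41 min; less 30 min break → 9 h 11 min
Fri: 6:22 AM–3:31 PM = 9 h 9 min; less 30 min break → 8 h 39 min
Sat: 11:21 AM–10:36 PM = 11 h 15 min; less 30 min break → 10 h 45 min
Sun: 10:36 AM–8:17 PM = 9 h 41 min; less 30 min break → 9 h 11 min
Total worked: 60 h 0 min = 3600 min.
Regular 40 h 0 min = 2400 min at $34.25/h; overtime 20 h 0 min = 1200 min at $68.50/h.
Pay = (2400 × $34.25 + 1200 × $68.50) ÷ 60 = $2740.00.

$2740.00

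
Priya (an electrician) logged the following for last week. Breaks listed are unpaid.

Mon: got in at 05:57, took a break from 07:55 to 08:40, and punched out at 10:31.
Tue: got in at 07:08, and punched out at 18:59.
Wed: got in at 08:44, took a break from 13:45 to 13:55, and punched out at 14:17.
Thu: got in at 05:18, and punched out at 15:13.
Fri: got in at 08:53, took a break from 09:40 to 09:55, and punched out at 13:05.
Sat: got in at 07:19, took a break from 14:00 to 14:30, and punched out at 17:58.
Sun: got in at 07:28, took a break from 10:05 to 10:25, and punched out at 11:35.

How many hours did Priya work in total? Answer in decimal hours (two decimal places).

Mon: 05:57–10:31 = 4 h 34 min; less 45 min break → 3 h 49 min
Tue: 07:08–18:59 = 11 h 51 min
Wed: 08:44–14:17 = 5 h 33 min; less 10 min break → 5 h 23 min
Thu: 05:18–15:13 = 9 h 55 min
Fri: 08:53–13:05 = 4 h 12 min; less 15 min break → 3 h 57 min
Sat: 07:19–17:58 = 10 h 39 min; less 30 min break → 10 h 9 min
Sun: 07:28–11:35 = 4 h 7 min; less 20 min break → 3 h 47 min
Total: 3 h 49 min + 11 h 51 min + 5 h 23 min + 9 h 55 min + 3 h 57 min + 10 h 9 min + 3 h 47 min = 48 h 51 min.

48.85 hours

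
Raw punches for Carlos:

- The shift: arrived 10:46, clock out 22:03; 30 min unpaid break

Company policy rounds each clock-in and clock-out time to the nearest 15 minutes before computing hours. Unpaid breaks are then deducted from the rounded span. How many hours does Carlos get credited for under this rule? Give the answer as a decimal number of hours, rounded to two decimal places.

10.75 hours

The shift: in 10:46→10:45, out 22:03→22:00; 11 h 15 min − 30 min = 10 h 45 min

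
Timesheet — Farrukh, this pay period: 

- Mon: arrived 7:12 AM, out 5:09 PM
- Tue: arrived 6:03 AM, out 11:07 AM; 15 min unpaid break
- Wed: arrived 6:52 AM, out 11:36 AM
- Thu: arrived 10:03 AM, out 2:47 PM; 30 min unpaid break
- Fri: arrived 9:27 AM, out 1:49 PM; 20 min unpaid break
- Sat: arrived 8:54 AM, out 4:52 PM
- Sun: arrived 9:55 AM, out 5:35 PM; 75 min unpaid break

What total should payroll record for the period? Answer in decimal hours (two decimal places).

Mon: 7:12 AM–5:09 PM = 9 h 57 min
Tue: 6:03 AM–11:07 AM = 5 h 4 min; less 15 min break → 4 h 49 min
Wed: 6:52 AM–11:36 AM = 4 h 44 min
Thu: 10:03 AM–2:47 PM = 4 h 44 min; less 30 min break → 4 h 14 min
Fri: 9:27 AM–1:49 PM = 4 h 22 min; less 20 min break → 4 h 2 min
Sat: 8:54 AM–4:52 PM = 7 h 58 min
Sun: 9:55 AM–5:35 PM = 7 h 40 min; less 75 min break → 6 h 25 min
Total: 9 h 57 min + 4 h 49 min + 4 h 44 min + 4 h 14 min + 4 h 2 min + 7 h 58 min + 6 h 25 min = 42 h 9 min.

42.15 hours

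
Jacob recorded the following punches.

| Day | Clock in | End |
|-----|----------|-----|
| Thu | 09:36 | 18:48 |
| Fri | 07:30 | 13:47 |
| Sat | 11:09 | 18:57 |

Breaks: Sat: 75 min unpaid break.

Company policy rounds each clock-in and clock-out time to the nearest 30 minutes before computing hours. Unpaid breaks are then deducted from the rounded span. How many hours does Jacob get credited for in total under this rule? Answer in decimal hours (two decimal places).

22.75 hours

Thu: in 09:36→09:30, out 18:48→19:00; 9 h 30 min
Fri: in 07:30→07:30, out 13:47→14:00; 6 h 30 min
Sat: in 11:09→11:00, out 18:57→19:00; 8 h 0 min − 75 min = 6 h 45 min
Total credited: 22 h 45 min.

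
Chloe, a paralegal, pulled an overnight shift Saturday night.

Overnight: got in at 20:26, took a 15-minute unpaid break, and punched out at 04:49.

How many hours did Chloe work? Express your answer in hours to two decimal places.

8.13 hours

Overnight: 20:26 → midnight = 3 h 34 min; midnight → 04:49 = 4 h 49 min; span 8 h 23 min; less 15 min break → 8 h 8 min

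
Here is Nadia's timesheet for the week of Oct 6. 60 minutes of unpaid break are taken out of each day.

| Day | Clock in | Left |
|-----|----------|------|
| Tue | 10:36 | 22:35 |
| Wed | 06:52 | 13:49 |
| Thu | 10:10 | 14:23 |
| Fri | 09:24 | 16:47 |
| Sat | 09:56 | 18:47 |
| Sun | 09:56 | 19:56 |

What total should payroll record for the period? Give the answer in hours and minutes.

43 h 23 min

Tue: 10:36–22:35 = 11 h 59 min; less 60 min break → 10 h 59 min
Wed: 06:52–13:49 = 6 h 57 min; less 60 min break → 5 h 57 min
Thu: 10:10–14:23 = 4 h 13 min; less 60 min break → 3 h 13 min
Fri: 09:24–16:47 = 7 h 23 min; less 60 min break → 6 h 23 min
Sat: 09:56–18:47 = 8 h 51 min; less 60 min break → 7 h 51 min
Sun: 09:56–19:56 = 10 h 0 min; less 60 min break → 9 h 0 min
Total: 10 h 59 min + 5 h 57 min + 3 h 13 min + 6 h 23 min + 7 h 51 min + 9 h 0 min = 43 h 23 min.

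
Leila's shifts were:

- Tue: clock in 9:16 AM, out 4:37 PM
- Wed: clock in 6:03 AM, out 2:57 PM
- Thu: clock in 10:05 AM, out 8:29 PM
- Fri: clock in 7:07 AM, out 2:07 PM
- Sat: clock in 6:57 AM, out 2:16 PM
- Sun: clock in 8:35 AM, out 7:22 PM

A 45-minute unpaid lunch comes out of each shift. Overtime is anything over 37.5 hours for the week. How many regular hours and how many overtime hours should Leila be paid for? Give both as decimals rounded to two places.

Tue: 9:16 AM–4:37 PM = 7 h 21 min; less 45 min break → 6 h 36 min
Wed: 6:03 AM–2:57 PM = 8 h 54 min; less 45 min break → 8 h 9 min
Thu: 10:05 AM–8:29 PM = 10 h 24 min; less 45 min break → 9 h 39 min
Fri: 7:07 AM–2:07 PM = 7 h 0 min; less 45 min break → 6 h 15 min
Sat: 6:57 AM–2:16 PM = 7 h 19 min; less 45 min break → 6 h 34 min
Sun: 8:35 AM–7:22 PM = 10 h 47 min; less 45 min break → 10 h 2 min
Total worked: 47 h 15 min = 47.25 h.
Threshold 37.5 h → overtime 9 h 45 min, regular 37 h 30 min.

Regular 37.50 hours, overtime 9.75 hours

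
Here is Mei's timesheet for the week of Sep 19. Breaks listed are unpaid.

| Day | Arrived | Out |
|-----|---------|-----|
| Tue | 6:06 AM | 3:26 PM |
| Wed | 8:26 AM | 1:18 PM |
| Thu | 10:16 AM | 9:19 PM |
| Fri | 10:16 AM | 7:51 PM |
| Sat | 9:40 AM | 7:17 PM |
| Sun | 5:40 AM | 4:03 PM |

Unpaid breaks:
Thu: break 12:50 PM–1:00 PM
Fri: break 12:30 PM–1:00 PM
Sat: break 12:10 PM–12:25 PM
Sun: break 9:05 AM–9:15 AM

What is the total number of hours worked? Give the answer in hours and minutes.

53 h 45 min

Tue: 6:06 AM–3:26 PM = 9 h 20 min
Wed: 8:26 AM–1:18 PM = 4 h 52 min
Thu: 10:16 AM–9:19 PM = 11 h 3 min; less 10 min break → 10 h 53 min
Fri: 10:16 AM–7:51 PM = 9 h 35 min; less 30 min break → 9 h 5 min
Sat: 9:40 AM–7:17 PM = 9 h 37 min; less 15 min break → 9 h 22 min
Sun: 5:40 AM–4:03 PM = 10 h 23 min; less 10 min break → 10 h 13 min
Total: 9 h 20 min + 4 h 52 min + 10 h 53 min + 9 h 5 min + 9 h 22 min + 10 h 13 min = 53 h 45 min.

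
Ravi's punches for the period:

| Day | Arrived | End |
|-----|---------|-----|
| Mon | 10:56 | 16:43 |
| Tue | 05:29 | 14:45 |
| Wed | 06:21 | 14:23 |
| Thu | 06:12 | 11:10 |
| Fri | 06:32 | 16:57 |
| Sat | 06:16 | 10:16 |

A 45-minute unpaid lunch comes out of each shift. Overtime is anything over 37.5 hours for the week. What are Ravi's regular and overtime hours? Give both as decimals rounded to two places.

Regular 37.50 hours, overtime 0.47 hours

Mon: 10:56–16:43 = 5 h 47 min; less 45 min break → 5 h 2 min
Tue: 05:29–14:45 = 9 h 16 min; less 45 min break → 8 h 31 min
Wed: 06:21–14:23 = 8 h 2 min; less 45 min break → 7 h 17 min
Thu: 06:12–11:10 = 4 h 58 min; less 45 min break → 4 h 13 min
Fri: 06:32–16:57 = 10 h 25 min; less 45 min break → 9 h 40 min
Sat: 06:16–10:16 = 4 h 0 min; less 45 min break → 3 h 15 min
Total worked: 37 h 58 min = 37.97 h.
Threshold 37.5 h → overtime 0 h 28 min, regular 37 h 30 min.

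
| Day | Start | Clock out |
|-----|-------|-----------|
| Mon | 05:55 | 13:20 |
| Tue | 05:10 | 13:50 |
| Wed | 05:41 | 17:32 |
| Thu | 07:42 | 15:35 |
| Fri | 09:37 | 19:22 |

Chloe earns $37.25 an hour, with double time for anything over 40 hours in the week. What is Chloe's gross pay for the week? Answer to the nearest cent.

Mon: 05:55–13:20 = 7 h 25 min
Tue: 05:10–13:50 = 8 h 40 min
Wed: 05:41–17:32 = 11 h 51 min
Thu: 07:42–15:35 = 7 h 53 min
Fri: 09:37–19:22 = 9 h 45 min
Total worked: 45 h 34 min = 2734 min.
Regular 40 h 0 min = 2400 min at $37.25/h; overtime 5 h 34 min = 334 min at $74.50/h.
Pay = (2400 × $37.25 + 334 × $74.50) ÷ 60 = $1904.72.

$1904.72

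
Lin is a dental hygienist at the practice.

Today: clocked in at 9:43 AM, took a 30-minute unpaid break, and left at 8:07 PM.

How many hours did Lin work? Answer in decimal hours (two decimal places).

Today: 9:43 AM–8:07 PM = 10 h 24 min; less 30 min break → 9 h 54 min

9.90 hours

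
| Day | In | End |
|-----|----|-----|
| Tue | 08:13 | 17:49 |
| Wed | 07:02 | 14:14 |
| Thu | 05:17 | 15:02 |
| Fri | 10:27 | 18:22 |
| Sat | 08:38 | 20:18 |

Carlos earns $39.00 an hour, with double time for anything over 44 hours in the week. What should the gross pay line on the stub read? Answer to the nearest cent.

Tue: 08:13–17:49 = 9 h 36 min
Wed: 07:02–14:14 = 7 h 12 min
Thu: 05:17–15:02 = 9 h 45 min
Fri: 10:27–18:22 = 7 h 55 min
Sat: 08:38–20:18 = 11 h 40 min
Total worked: 46 h 8 min = 2768 min.
Regular 44 h 0 min = 2640 min at $39.00/h; overtime 2 h 8 min = 128 min at $78.00/h.
Pay = (2640 × $39.00 + 128 × $78.00) ÷ 60 = $1882.40.

$1882.40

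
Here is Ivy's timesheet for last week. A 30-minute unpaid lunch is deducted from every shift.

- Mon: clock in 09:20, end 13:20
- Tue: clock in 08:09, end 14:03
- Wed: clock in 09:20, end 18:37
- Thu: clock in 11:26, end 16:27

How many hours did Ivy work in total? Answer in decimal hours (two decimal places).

Mon: 09:20–13:20 = 4 h 0 min; less 30 min break → 3 h 30 min
Tue: 08:09–14:03 = 5 h 54 min; less 30 min break → 5 h 24 min
Wed: 09:20–18:37 = 9 h 17 min; less 30 min break → 8 h 47 min
Thu: 11:26–16:27 = 5 h 1 min; less 30 min break → 4 h 31 min
Total: 3 h 30 min + 5 h 24 min + 8 h 47 min + 4 h 31 min = 22 h 12 min.

22.20 hours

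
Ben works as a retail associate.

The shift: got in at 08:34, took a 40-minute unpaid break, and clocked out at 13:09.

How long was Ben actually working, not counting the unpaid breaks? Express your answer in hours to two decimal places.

3.92 hours

The shift: 08:34–13:09 = 4 h 35 min; less 40 min break → 3 h 55 min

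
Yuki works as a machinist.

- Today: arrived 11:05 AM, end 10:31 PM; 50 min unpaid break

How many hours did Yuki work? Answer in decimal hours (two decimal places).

Today: 11:05 AM–10:31 PM = 11 h 26 min; less 50 min break → 10 h 36 min

10.60 hours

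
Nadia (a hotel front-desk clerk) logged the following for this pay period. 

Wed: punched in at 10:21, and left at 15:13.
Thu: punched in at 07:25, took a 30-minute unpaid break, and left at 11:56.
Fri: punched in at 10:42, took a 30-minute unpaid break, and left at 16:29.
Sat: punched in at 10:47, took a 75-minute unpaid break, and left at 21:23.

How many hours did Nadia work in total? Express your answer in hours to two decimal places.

Wed: 10:21–15:13 = 4 h 52 min
Thu: 07:25–11:56 = 4 h 31 min; less 30 min break → 4 h 1 min
Fri: 10:42–16:29 = 5 h 47 min; less 30 min break → 5 h 17 min
Sat: 10:47–21:23 = 10 h 36 min; less 75 min break → 9 h 21 min
Total: 4 h 52 min + 4 h 1 min + 5 h 17 min + 9 h 21 min = 23 h 31 min.

23.52 hours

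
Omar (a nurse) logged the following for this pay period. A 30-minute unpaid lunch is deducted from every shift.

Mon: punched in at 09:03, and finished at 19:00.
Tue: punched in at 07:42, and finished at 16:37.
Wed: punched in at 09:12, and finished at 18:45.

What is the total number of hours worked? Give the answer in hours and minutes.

Mon: 09:03–19:00 = 9 h 57 min; less 30 min break → 9 h 27 min
Tue: 07:42–16:37 = 8 h 55 min; less 30 min break → 8 h 25 min
Wed: 09:12–18:45 = 9 h 33 min; less 30 min break → 9 h 3 min
Total: 9 h 27 min + 8 h 25 min + 9 h 3 min = 26 h 55 min.

26 h 55 min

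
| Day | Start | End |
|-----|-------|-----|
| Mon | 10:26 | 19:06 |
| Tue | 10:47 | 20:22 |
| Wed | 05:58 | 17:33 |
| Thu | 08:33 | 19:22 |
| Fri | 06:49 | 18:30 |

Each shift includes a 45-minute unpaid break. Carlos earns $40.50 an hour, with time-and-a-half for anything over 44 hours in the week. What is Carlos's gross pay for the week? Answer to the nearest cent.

Mon: 10:26–19:06 = 8 h 40 min; less 45 min break → 7 h 55 min
Tue: 10:47–20:22 = 9 h 35 min; less 45 min break → 8 h 50 min
Wed: 05:58–17:33 = 11 h 35 min; less 45 min break → 10 h 50 min
Thu: 08:33–19:22 = 10 h 49 min; less 45 min break → 10 h 4 min
Fri: 06:49–18:30 = 11 h 41 min; less 45 min break → 10 h 56 min
Total worked: 48 h 35 min = 2915 min.
Regular 44 h 0 min = 2640 min at $40.50/h; overtime 4 h 35 min = 275 min at $60.75/h.
Pay = (2640 × $40.50 + 275 × $60.75) ÷ 60 = $2060.44.

$2060.44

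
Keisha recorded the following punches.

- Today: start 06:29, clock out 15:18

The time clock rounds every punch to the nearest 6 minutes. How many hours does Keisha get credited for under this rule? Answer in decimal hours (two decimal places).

Today: in 06:29→06:30, out 15:18→15:18; 8 h 48 min

8.80 hours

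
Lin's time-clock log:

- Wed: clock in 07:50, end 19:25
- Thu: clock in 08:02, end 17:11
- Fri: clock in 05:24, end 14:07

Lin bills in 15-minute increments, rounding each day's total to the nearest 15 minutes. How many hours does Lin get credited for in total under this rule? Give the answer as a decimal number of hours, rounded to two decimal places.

Wed: 07:50–19:25 = 11 h 35 min → rounds to 11 h 30 min
Thu: 08:02–17:11 = 9 h 9 min → rounds to 9 h 15 min
Fri: 05:24–14:07 = 8 h 43 min → rounds to 8 h 45 min
Total credited: 29 h 30 min.

29.50 hours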